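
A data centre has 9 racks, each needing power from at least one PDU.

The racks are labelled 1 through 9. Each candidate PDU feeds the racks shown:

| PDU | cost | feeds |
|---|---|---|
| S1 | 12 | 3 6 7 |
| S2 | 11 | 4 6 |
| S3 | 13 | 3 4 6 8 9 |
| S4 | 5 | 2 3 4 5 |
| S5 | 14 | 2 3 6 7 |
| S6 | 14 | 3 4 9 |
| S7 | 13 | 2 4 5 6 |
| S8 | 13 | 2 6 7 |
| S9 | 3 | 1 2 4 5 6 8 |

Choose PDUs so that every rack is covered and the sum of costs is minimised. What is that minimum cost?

28

S1, S3, S9 together cover every rack (S1 ∪ S3 ∪ S9 = {1, 2, 3, 4, 5, 6, 7, 8, 9}); total cost 12 + 13 + 3 = 28.
The greedy pick S9, S4, S1, S3 costs 33; no covering selection beats 28.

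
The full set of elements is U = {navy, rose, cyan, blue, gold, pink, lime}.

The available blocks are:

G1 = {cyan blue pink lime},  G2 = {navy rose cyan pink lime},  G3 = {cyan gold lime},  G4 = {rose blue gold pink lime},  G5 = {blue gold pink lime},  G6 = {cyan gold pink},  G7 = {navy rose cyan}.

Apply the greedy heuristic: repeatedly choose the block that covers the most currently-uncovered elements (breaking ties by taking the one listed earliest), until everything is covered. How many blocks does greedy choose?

Greedy: pick G2 (covers 5 new) → pick G4 (covers 2 new). Total picks: 2.

2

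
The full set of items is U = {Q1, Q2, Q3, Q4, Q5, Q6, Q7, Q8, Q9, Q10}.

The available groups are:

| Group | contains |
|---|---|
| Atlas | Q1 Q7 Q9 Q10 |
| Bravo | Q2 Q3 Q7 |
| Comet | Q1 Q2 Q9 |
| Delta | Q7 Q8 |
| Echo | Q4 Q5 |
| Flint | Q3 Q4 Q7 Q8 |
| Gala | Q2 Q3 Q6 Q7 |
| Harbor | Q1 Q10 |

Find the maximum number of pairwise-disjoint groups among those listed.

Echo, Gala, Harbor are pairwise disjoint (Echo={Q4,Q5}; Gala={Q2,Q3,Q6,Q7}; Harbor={Q1,Q10}).
Every remaining group overlaps one of these, and no 4 of the listed groups are pairwise disjoint, so 3 is the maximum.

3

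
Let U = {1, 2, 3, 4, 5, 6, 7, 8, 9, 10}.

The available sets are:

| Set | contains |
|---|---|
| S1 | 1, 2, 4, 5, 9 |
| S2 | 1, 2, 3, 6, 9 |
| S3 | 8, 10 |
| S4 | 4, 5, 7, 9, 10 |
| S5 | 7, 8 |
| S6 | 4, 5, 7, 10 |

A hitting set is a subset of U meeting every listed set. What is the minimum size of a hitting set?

3

Take H = {2, 8, 10}. Each listed set contains at least one of these, so H is a hitting set of size 3.
No choice of 2 points meets every set, so 3 is the minimum.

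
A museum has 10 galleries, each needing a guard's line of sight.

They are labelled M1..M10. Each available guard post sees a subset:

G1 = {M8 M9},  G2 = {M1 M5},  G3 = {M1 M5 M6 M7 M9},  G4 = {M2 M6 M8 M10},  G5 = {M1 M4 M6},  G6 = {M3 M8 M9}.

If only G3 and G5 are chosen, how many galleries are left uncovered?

4

Union of G3, G5 = {M1, M4, M5, M6, M7, M9}.
Not covered: M2, M3, M8, M10 — 4 galleries.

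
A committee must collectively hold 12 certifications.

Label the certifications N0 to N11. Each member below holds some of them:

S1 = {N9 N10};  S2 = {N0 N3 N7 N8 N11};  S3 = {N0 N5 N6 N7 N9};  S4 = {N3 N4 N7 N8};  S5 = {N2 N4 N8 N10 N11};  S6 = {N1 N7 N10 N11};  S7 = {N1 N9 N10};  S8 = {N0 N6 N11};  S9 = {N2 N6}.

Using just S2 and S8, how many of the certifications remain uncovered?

Union of S2, S8 = {N0, N3, N6, N7, N8, N11}.
Not covered: N1, N2, N4, N5, N9, N10 — 6 certifications.

6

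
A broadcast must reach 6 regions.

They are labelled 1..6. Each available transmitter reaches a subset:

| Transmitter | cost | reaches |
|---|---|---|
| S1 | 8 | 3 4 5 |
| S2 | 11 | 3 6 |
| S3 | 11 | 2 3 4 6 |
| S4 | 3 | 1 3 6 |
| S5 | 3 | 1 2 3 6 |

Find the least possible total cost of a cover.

S1, S5 together cover every region (S1 ∪ S5 = {1, 2, 3, 4, 5, 6}); total cost 8 + 3 = 11.
No covering selection has total cost below 11.

11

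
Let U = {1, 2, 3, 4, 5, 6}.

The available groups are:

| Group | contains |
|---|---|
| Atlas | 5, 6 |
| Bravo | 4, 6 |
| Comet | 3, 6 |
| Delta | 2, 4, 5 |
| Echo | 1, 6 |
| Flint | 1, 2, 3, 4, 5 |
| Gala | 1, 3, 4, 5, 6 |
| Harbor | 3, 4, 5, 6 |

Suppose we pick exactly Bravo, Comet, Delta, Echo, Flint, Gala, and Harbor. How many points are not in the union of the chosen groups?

0

Union of Bravo, Comet, Delta, Echo, Flint, Gala, Harbor = {1, 2, 3, 4, 5, 6} — that's every point, so 0 are uncovered.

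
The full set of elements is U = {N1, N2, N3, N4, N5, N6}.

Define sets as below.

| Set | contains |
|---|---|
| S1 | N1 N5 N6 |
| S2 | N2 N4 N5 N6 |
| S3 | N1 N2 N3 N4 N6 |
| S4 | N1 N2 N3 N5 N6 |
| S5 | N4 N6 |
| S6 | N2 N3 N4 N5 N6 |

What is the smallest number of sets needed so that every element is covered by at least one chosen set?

2

S2 and S3 cover everything between them: the union {N1, N2, N3, N4, N5, N6} is all of U.
No single set has all 6 elements (the largest, S3, has 5), so 2 is optimal.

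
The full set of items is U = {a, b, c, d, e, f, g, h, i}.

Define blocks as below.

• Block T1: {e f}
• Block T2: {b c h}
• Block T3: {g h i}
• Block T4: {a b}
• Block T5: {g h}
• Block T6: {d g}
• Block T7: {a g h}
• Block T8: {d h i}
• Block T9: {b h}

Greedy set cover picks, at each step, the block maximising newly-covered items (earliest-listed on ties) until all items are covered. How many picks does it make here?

Greedy: pick T2 (covers 3 new) → pick T1 (covers 2 new) → pick T3 (covers 2 new) → pick T4 (covers 1 new) → pick T6 (covers 1 new). Total picks: 5.
(The true minimum cover uses only 4 blocks, so greedy is not optimal here.)

5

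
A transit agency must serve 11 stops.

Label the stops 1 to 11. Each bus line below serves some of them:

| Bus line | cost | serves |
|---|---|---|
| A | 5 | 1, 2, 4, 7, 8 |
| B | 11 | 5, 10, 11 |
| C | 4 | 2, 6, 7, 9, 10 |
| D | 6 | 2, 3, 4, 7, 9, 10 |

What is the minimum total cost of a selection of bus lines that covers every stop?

A, B, C, D together cover every stop (A ∪ B ∪ C ∪ D = {1, 2, 3, 4, 5, 6, 7, 8, 9, 10, 11}); total cost 5 + 11 + 4 + 6 = 26.
No covering selection has total cost below 26.

26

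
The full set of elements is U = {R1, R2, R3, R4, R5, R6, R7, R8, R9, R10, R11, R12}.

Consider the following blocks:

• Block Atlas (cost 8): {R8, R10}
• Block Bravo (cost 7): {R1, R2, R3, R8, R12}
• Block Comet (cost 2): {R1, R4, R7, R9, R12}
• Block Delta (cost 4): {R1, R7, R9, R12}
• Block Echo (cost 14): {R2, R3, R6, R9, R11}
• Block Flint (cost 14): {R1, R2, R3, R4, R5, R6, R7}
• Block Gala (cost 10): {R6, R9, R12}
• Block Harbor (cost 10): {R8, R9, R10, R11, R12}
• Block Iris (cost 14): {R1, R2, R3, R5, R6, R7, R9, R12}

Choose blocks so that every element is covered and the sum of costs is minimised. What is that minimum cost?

24

Flint, Harbor together cover every element (Flint ∪ Harbor = {R1, R2, R3, R4, R5, R6, R7, R8, R9, R10, R11, R12}); total cost 14 + 10 = 24.
The greedy pick Comet, Bravo, Harbor, Flint costs 33; no covering selection beats 24.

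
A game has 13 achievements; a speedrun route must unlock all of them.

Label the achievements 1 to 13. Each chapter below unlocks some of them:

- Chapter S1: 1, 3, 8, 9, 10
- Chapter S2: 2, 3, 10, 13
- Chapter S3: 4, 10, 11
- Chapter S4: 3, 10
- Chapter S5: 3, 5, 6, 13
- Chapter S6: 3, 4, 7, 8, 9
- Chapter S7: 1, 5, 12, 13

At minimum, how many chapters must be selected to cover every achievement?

Take {S2, S3, S5, S6, S7}. Their union is {1, 2, 3, 4, 5, 6, 7, 8, 9, 10, 11, 12, 13}, which is all 13 achievements.
No 4 of the 7 chapters cover everything (all 35 combinations miss at least one achievement), so 5 is optimal.

5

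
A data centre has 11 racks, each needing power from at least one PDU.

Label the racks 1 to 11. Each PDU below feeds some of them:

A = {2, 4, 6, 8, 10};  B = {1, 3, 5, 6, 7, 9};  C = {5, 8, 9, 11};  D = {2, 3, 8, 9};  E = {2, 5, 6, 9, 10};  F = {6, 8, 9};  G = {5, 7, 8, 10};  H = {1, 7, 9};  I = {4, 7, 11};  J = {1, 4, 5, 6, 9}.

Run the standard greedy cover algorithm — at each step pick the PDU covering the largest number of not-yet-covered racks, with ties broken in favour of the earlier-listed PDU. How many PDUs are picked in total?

3

Greedy: pick B (covers 6 new) → pick A (covers 4 new) → pick C (covers 1 new). Total picks: 3.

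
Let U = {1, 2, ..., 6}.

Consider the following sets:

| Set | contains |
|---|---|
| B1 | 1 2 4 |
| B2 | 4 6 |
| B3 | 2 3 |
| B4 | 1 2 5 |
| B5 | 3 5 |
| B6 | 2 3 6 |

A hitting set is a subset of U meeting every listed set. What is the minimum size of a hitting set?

3

The 3 points {1, 3, 4} hit every set.
No choice of 2 points meets every set, so 3 is the minimum.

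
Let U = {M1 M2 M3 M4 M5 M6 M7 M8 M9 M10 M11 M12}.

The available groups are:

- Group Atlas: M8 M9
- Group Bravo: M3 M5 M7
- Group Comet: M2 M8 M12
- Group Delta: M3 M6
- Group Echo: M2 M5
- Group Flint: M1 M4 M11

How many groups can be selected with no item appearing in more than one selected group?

Atlas, Delta, Echo, Flint are pairwise disjoint (Atlas={M8,M9}; Delta={M3,M6}; Echo={M2,M5}; Flint={M1,M4,M11}).
Every remaining group overlaps one of these, and no 5 of the listed groups are pairwise disjoint, so 4 is the maximum.

4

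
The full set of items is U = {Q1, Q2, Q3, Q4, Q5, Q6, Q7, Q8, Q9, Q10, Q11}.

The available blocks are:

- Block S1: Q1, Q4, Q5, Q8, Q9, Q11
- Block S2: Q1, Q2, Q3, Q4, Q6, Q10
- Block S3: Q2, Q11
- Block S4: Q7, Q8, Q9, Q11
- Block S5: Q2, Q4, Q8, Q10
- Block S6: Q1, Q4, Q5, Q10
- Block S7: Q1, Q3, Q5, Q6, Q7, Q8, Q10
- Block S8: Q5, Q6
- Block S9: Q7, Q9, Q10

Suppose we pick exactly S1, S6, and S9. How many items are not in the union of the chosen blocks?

3

Union of S1, S6, S9 = {Q1, Q4, Q5, Q7, Q8, Q9, Q10, Q11}.
Not covered: Q2, Q3, Q6 — 3 items.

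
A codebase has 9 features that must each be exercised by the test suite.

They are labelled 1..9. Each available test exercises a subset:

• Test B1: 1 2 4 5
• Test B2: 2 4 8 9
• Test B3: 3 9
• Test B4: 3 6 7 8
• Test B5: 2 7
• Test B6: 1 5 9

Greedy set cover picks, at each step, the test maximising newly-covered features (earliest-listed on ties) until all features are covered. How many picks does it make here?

3

Greedy: pick B1 (covers 4 new) → pick B4 (covers 4 new) → pick B2 (covers 1 new). Total picks: 3.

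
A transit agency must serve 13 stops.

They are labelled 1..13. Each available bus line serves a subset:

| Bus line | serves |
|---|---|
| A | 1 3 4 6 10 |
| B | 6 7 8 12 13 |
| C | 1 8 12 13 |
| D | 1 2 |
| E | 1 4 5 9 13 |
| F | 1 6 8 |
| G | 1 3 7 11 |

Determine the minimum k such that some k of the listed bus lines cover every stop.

A and B and D and E and G together: A ∪ B ∪ D ∪ E ∪ G = {1, 2, 3, 4, 5, 6, 7, 8, 9, 10, 11, 12, 13} — every stop is covered.
No 4 of the 7 bus lines cover everything (all 35 combinations miss at least one stop), so 5 is optimal.

5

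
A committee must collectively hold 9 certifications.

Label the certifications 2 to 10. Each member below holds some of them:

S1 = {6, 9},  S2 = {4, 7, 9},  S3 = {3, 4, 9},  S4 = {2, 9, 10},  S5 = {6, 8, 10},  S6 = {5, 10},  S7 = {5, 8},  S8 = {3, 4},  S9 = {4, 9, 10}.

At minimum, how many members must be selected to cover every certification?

5

Take {S1, S2, S4, S7, S8}. Their union is {2, 3, 4, 5, 6, 7, 8, 9, 10}, which is all 9 certifications.
No 4 of the 9 members cover everything (all 126 combinations miss at least one certification), so 5 is optimal.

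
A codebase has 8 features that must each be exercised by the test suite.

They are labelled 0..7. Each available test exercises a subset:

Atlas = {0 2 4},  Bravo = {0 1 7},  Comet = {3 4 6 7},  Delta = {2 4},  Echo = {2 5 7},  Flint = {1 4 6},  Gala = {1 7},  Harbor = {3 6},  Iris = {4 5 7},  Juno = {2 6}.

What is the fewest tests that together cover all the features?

Bravo and Comet and Echo together: Bravo ∪ Comet ∪ Echo = {0, 1, 2, 3, 4, 5, 6, 7} — every feature is covered.
No 2 of the 10 tests cover everything (all 45 combinations miss at least one feature), so 3 is optimal.

3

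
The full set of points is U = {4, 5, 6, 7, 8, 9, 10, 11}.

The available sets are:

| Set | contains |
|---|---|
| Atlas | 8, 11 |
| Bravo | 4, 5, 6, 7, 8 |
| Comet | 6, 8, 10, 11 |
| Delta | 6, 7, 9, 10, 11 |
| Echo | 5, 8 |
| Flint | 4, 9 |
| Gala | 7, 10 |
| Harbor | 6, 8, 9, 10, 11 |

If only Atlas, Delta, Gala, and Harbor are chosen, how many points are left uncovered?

Union of Atlas, Delta, Gala, Harbor = {6, 7, 8, 9, 10, 11}.
Not covered: 4, 5 — 2 points.

2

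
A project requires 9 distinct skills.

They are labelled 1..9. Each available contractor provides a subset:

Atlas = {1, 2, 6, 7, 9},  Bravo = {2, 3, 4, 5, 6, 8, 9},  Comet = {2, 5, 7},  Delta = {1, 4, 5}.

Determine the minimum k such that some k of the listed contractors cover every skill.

Atlas and Bravo together: Atlas ∪ Bravo = {1, 2, 3, 4, 5, 6, 7, 8, 9} — every skill is covered.
No single contractor has all 9 skills (the largest, Bravo, has 7), so 2 is optimal.

2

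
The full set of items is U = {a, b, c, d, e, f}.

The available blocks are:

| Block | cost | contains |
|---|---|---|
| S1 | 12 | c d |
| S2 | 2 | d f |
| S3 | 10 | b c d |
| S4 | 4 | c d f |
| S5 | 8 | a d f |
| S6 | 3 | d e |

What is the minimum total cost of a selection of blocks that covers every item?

S3, S5, S6 together cover every item (S3 ∪ S5 ∪ S6 = {a, b, c, d, e, f}); total cost 10 + 8 + 3 = 21.
The greedy pick S2, S6, S4, S5, S3 costs 27; no covering selection beats 21.

21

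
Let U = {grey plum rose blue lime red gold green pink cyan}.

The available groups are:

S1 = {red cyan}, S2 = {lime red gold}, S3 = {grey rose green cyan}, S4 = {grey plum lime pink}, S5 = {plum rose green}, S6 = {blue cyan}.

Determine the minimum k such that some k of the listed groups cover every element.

4

Take {S2, S3, S4, S6}. Their union is {grey, plum, rose, blue, lime, red, gold, green, pink, cyan}, which is all 10 elements.
No 3 of the 6 groups cover everything (all 20 combinations miss at least one element), so 4 is optimal.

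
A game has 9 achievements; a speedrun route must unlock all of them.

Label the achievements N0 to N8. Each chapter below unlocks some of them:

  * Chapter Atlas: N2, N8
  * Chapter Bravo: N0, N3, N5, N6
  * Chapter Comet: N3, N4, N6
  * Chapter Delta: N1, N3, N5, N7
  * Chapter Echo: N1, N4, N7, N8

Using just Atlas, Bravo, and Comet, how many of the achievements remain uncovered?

Union of Atlas, Bravo, Comet = {N0, N2, N3, N4, N5, N6, N8}.
Not covered: N1, N7 — 2 achievements.

2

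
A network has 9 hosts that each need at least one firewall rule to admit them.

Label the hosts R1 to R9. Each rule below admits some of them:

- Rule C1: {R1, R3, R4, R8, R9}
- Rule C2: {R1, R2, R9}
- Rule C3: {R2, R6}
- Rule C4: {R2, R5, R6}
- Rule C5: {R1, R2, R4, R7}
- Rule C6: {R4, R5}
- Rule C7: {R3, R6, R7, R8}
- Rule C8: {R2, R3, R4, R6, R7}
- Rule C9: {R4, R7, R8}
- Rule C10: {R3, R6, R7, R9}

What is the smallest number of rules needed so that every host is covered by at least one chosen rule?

C2 and C6 and C7 together: C2 ∪ C6 ∪ C7 = {R1, R2, R3, R4, R5, R6, R7, R8, R9} — every host is covered.
No 2 of the 10 rules cover everything (all 45 combinations miss at least one host), so 3 is optimal.

3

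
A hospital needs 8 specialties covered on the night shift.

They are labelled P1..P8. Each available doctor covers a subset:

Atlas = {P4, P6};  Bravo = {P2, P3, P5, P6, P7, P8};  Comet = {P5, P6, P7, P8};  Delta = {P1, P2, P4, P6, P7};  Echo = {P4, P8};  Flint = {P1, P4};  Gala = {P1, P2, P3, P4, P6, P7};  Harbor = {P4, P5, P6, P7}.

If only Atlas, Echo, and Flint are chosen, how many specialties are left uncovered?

Union of Atlas, Echo, Flint = {P1, P4, P6, P8}.
Not covered: P2, P3, P5, P7 — 4 specialties.

4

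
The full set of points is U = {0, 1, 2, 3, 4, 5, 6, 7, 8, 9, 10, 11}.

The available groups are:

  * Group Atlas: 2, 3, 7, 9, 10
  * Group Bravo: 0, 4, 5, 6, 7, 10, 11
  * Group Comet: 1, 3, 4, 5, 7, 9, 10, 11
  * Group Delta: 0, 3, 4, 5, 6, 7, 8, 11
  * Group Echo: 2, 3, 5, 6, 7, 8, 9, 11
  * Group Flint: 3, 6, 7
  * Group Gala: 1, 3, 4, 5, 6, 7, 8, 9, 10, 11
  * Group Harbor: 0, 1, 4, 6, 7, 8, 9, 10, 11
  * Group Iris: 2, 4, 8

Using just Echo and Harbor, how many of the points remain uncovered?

0

Union of Echo, Harbor = {0, 1, 2, 3, 4, 5, 6, 7, 8, 9, 10, 11} — that's every point, so 0 are uncovered.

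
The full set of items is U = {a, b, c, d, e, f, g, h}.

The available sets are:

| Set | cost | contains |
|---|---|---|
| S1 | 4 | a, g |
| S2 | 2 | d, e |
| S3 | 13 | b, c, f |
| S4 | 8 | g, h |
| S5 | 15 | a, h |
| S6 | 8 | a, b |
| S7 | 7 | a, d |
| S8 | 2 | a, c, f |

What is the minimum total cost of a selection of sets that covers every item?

20

S2, S4, S6, S8 together cover every item (S2 ∪ S4 ∪ S6 ∪ S8 = {a, b, c, d, e, f, g, h}); total cost 2 + 8 + 8 + 2 = 20.
The greedy pick S8, S2, S1, S4, S6 costs 24; no covering selection beats 20.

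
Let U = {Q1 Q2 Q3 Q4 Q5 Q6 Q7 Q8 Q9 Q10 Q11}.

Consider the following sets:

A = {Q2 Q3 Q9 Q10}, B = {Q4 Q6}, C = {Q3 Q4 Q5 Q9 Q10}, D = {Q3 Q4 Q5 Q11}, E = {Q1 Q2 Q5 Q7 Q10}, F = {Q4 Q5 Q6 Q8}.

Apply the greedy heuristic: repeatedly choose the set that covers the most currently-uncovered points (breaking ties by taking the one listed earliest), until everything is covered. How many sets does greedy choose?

Greedy: pick C (covers 5 new) → pick E (covers 3 new) → pick F (covers 2 new) → pick D (covers 1 new). Total picks: 4.

4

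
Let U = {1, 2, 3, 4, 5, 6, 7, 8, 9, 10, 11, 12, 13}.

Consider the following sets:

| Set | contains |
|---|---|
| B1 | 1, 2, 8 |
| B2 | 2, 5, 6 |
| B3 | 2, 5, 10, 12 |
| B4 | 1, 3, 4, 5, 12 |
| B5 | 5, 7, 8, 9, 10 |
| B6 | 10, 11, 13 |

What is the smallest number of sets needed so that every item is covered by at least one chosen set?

4

B2, B4, B5, and B6 cover everything between them: the union {1, 2, 3, 4, 5, 6, 7, 8, 9, 10, 11, 12, 13} is all of U.
Only B2 contains 6, so B2 is forced; the remaining 10 items need at least 3 more sets (each remaining set adds at most 4) — so at least 4 sets are needed, and 4 is optimal.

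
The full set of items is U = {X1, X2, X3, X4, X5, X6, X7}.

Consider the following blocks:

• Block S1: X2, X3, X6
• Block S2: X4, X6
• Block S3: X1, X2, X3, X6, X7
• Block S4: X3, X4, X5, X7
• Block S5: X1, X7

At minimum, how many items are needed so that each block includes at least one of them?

2

H = {X6, X7} meets every block (each contains at least one member of H), and |H| = 2.
The blocks S1, S5 are pairwise disjoint, so any hitting set needs a separate item for each — at least 2. Hence 2 is optimal.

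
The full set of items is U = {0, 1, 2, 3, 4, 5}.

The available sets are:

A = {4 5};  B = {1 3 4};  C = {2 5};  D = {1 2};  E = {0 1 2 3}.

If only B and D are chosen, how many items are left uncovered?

2

Union of B, D = {1, 2, 3, 4}.
Not covered: 0, 5 — 2 items.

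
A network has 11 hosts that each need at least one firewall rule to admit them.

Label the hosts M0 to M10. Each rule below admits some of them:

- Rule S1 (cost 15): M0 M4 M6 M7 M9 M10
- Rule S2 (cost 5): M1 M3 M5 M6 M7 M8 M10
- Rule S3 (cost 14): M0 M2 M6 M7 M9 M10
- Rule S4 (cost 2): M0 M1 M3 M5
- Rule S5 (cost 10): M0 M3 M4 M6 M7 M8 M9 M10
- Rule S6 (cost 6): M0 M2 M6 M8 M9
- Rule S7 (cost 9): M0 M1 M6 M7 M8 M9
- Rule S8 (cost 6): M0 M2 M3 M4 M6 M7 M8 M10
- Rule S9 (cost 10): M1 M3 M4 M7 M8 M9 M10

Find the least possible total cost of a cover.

14

S4, S6, S8 together cover every host (S4 ∪ S6 ∪ S8 = {M0, M1, M2, M3, M4, M5, M6, M7, M8, M9, M10}); total cost 2 + 6 + 6 = 14.
No covering selection has total cost below 14.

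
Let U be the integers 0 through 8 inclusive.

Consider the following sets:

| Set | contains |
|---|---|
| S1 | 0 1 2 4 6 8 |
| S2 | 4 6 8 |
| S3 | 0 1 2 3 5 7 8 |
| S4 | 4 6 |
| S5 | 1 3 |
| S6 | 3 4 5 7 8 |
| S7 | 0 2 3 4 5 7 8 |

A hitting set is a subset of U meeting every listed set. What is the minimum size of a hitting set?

Take H = {3, 6}. Each listed set contains at least one of these, so H is a hitting set of size 2.
The sets S4, S5 are pairwise disjoint, so any hitting set needs a separate point for each — at least 2. Hence 2 is optimal.

2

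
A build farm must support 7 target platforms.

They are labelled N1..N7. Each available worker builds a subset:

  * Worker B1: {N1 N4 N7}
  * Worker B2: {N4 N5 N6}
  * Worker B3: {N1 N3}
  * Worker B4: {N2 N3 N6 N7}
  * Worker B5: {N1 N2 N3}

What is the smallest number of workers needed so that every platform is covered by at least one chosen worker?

B2 and B3 and B4 together: B2 ∪ B3 ∪ B4 = {N1, N2, N3, N4, N5, N6, N7} — every platform is covered.
Only B2 contains N5, so B2 is forced; the remaining 4 platforms need at least 2 more workers (each remaining worker adds at most 3) — so at least 3 workers are needed, and 3 is optimal.

3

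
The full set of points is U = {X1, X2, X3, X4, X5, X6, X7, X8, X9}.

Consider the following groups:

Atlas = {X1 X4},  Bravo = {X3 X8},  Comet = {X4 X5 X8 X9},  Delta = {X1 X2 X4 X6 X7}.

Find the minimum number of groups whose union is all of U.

Bravo, Comet, and Delta cover everything between them: the union {X1, X2, X3, X4, X5, X6, X7, X8, X9} is all of U.
Only Delta contains X2, so Delta is forced; the remaining 4 points need at least 2 more groups (each remaining group adds at most 3) — so at least 3 groups are needed, and 3 is optimal.

3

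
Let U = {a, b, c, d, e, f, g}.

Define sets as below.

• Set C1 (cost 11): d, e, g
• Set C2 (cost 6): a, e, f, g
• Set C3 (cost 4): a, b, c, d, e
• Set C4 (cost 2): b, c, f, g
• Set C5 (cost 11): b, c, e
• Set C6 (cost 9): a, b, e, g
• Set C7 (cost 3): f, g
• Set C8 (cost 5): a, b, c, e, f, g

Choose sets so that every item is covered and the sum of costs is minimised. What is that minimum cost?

6

C3, C4 together cover every item (C3 ∪ C4 = {a, b, c, d, e, f, g}); total cost 4 + 2 = 6.
No covering selection has total cost below 6.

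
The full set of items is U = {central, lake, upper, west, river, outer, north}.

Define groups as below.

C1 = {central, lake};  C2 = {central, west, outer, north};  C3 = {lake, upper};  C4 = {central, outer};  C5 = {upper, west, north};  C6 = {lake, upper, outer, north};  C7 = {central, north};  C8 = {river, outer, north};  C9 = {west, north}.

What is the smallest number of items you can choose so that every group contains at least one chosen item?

The 3 items {central, lake, north} hit every group.
The groups C3, C4, C9 are pairwise disjoint, so any hitting set needs a separate item for each — at least 3. Hence 3 is optimal.

3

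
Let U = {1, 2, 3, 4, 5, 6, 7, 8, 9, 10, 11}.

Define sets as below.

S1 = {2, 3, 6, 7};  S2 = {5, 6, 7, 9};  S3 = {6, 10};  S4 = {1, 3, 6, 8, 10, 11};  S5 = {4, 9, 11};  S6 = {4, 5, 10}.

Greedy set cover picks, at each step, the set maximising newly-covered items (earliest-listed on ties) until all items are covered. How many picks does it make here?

Greedy: pick S4 (covers 6 new) → pick S2 (covers 3 new) → pick S1 (covers 1 new) → pick S5 (covers 1 new). Total picks: 4.

4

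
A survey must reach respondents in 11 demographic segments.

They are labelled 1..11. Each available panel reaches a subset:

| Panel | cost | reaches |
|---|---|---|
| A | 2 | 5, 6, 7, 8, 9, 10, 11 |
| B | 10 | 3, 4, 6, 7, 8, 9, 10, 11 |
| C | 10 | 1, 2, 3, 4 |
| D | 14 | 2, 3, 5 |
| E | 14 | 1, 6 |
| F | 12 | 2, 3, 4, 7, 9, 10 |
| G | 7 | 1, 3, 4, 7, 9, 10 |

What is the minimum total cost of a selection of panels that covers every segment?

12

A, C together cover every segment (A ∪ C = {1, 2, 3, 4, 5, 6, 7, 8, 9, 10, 11}); total cost 2 + 10 = 12.
The greedy pick A, G, C costs 19; no covering selection beats 12.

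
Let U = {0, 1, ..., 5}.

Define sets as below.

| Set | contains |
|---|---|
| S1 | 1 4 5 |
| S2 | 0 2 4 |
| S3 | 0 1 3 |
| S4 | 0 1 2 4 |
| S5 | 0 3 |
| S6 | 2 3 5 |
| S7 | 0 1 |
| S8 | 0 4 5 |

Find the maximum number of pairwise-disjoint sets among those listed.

2

S6, S7 are pairwise disjoint (S6={2,3,5}; S7={0,1}).
Every remaining set overlaps one of these, and no 3 of the listed sets are pairwise disjoint, so 2 is the maximum.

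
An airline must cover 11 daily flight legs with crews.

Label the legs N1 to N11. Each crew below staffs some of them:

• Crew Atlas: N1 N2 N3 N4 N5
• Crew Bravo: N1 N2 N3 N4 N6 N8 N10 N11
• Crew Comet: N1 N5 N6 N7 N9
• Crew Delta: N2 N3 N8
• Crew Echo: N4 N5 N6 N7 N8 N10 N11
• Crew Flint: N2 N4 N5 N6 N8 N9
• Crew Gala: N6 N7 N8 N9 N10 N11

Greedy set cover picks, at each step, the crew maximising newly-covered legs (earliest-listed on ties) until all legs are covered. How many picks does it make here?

2

Greedy: pick Bravo (covers 8 new) → pick Comet (covers 3 new). Total picks: 2.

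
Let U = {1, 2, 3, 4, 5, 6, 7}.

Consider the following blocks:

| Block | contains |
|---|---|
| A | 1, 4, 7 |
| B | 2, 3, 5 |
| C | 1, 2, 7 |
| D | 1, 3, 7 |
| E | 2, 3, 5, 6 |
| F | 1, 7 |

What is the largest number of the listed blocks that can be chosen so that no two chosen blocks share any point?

E, F are pairwise disjoint (E={2,3,5,6}; F={1,7}).
Every remaining block overlaps one of these, and no 3 of the listed blocks are pairwise disjoint, so 2 is the maximum.

2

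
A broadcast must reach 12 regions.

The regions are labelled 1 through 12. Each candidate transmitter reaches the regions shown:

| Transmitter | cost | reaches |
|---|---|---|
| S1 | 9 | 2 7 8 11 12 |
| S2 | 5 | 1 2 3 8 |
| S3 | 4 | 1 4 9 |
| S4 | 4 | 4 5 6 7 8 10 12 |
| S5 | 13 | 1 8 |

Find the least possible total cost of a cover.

S1, S2, S3, S4 together cover every region (S1 ∪ S2 ∪ S3 ∪ S4 = {1, 2, 3, 4, 5, 6, 7, 8, 9, 10, 11, 12}); total cost 9 + 5 + 4 + 4 = 22.
No covering selection has total cost below 22.

22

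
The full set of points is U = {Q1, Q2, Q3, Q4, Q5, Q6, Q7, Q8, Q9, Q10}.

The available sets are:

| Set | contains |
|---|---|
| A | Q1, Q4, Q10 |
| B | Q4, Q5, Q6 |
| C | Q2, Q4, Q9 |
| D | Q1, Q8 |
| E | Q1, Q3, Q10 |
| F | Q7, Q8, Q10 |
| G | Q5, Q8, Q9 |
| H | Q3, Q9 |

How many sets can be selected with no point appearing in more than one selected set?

B, F, H are pairwise disjoint (B={Q4,Q5,Q6}; F={Q7,Q8,Q10}; H={Q3,Q9}).
Every remaining set overlaps one of these, and no 4 of the listed sets are pairwise disjoint, so 3 is the maximum.

3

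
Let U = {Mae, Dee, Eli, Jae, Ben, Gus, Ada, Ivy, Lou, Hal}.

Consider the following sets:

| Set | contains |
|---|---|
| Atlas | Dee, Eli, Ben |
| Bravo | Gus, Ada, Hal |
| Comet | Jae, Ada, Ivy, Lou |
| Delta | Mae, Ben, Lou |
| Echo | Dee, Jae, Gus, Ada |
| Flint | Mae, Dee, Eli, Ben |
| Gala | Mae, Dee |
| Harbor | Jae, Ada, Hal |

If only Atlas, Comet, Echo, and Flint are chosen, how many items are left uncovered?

1

Union of Atlas, Comet, Echo, Flint = {Mae, Dee, Eli, Jae, Ben, Gus, Ada, Ivy, Lou}.
Not covered: Hal — 1 item.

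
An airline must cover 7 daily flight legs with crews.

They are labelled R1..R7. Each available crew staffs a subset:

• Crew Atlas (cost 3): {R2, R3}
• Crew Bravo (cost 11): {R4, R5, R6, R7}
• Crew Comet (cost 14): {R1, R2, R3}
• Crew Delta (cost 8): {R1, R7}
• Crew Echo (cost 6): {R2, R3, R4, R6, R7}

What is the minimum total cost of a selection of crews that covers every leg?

22

Atlas, Bravo, Delta together cover every leg (Atlas ∪ Bravo ∪ Delta = {R1, R2, R3, R4, R5, R6, R7}); total cost 3 + 11 + 8 = 22.
The greedy pick Echo, Delta, Bravo costs 25; no covering selection beats 22.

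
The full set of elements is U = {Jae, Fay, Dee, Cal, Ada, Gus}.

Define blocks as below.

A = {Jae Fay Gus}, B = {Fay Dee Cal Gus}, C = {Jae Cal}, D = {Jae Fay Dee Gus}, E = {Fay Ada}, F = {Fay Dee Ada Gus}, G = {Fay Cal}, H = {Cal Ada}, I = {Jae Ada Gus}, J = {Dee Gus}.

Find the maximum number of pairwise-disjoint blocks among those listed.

3

C, E, J are pairwise disjoint (C={Jae,Cal}; E={Fay,Ada}; J={Dee,Gus}).
Every remaining block overlaps one of these, and no 4 of the listed blocks are pairwise disjoint, so 3 is the maximum.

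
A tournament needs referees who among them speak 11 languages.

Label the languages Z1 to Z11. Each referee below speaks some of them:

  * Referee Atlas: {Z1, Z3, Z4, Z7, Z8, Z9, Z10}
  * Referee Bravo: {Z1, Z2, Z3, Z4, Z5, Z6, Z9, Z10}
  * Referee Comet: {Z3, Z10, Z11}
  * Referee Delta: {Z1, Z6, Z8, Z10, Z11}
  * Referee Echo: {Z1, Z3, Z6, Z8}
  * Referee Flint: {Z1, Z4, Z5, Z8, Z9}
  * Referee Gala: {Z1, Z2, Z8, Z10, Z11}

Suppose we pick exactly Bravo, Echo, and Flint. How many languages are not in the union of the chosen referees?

Union of Bravo, Echo, Flint = {Z1, Z2, Z3, Z4, Z5, Z6, Z8, Z9, Z10}.
Not covered: Z7, Z11 — 2 languages.

2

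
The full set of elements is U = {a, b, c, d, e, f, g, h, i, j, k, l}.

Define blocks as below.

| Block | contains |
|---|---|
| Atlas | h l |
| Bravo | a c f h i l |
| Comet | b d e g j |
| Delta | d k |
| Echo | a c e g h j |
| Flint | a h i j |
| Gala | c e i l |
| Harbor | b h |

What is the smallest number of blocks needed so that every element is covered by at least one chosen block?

Bravo, Comet, and Delta cover everything between them: the union {a, b, c, d, e, f, g, h, i, j, k, l} is all of U.
Only Bravo contains f, so Bravo is forced; the remaining 6 elements need at least 2 more blocks (each remaining block adds at most 5) — so at least 3 blocks are needed, and 3 is optimal.

3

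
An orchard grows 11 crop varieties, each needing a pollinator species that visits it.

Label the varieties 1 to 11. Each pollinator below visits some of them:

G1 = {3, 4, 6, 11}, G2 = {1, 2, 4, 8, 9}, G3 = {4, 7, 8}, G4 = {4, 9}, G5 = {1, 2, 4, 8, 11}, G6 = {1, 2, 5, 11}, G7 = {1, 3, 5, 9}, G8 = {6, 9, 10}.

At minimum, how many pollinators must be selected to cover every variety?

4

Take {G3, G6, G7, G8}. Their union is {1, 2, 3, 4, 5, 6, 7, 8, 9, 10, 11}, which is all 11 varieties.
No 3 of the 8 pollinators cover everything (all 56 combinations miss at least one variety), so 4 is optimal.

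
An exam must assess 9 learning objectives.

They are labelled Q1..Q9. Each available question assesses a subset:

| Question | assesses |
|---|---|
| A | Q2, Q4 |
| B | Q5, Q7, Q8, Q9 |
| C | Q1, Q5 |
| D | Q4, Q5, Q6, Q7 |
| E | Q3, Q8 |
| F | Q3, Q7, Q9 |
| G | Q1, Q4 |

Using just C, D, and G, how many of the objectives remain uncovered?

Union of C, D, G = {Q1, Q4, Q5, Q6, Q7}.
Not covered: Q2, Q3, Q8, Q9 — 4 objectives.

4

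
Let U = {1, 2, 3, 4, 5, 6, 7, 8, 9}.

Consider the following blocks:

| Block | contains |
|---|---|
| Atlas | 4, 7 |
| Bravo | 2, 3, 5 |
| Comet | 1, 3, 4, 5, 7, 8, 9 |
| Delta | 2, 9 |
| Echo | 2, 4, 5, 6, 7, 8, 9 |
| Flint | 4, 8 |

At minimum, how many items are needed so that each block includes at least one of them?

2

The 2 items {2, 4} hit every block.
The blocks Atlas, Delta are pairwise disjoint, so any hitting set needs a separate item for each — at least 2. Hence 2 is optimal.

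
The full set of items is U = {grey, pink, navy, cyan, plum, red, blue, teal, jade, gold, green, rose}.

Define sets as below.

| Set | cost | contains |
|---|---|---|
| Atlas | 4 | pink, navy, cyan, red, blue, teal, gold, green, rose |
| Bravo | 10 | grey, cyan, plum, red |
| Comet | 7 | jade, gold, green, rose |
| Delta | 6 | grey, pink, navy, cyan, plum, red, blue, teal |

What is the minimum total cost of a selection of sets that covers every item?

13

Comet, Delta together cover every item (Comet ∪ Delta = {grey, pink, navy, cyan, plum, red, blue, teal, jade, gold, green, rose}); total cost 7 + 6 = 13.
The greedy pick Atlas, Delta, Comet costs 17; no covering selection beats 13.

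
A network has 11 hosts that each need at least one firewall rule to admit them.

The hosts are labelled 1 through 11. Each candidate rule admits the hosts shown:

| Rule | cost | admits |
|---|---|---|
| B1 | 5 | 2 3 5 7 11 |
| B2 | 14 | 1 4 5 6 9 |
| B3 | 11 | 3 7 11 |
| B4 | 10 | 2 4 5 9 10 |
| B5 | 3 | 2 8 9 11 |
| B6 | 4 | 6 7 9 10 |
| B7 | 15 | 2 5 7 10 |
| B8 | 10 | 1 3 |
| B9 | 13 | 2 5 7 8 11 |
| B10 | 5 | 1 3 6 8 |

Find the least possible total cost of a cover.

B1, B4, B10 together cover every host (B1 ∪ B4 ∪ B10 = {1, 2, 3, 4, 5, 6, 7, 8, 9, 10, 11}); total cost 5 + 10 + 5 = 20.
The greedy pick B5, B6, B1, B10, B4 costs 27; no covering selection beats 20.

20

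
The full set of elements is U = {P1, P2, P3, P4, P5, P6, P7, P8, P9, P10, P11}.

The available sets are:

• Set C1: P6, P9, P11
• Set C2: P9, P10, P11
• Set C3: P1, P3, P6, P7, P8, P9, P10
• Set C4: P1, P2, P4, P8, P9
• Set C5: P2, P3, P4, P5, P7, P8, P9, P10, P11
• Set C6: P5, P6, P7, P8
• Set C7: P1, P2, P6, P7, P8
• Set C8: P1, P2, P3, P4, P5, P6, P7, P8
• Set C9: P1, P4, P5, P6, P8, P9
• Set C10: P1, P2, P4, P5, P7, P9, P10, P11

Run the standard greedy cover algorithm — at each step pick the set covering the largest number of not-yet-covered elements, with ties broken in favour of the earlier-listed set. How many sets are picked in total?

2

Greedy: pick C5 (covers 9 new) → pick C3 (covers 2 new). Total picks: 2.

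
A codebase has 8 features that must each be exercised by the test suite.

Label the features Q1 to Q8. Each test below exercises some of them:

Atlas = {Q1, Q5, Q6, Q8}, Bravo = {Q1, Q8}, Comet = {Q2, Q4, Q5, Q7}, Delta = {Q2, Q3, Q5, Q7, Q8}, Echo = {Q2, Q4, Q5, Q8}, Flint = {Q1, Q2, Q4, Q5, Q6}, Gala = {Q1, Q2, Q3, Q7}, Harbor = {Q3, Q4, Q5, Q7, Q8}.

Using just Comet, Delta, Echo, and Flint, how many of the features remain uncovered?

0

Union of Comet, Delta, Echo, Flint = {Q1, Q2, Q3, Q4, Q5, Q6, Q7, Q8} — that's every feature, so 0 are uncovered.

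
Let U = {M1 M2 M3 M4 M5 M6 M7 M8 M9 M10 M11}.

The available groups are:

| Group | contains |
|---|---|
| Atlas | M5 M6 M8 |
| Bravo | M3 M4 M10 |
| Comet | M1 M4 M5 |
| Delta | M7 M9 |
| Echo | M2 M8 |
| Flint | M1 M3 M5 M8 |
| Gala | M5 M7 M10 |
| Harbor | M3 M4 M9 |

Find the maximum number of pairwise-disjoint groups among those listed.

Bravo, Delta, Echo are pairwise disjoint (Bravo={M3,M4,M10}; Delta={M7,M9}; Echo={M2,M8}).
Every remaining group overlaps one of these, and no 4 of the listed groups are pairwise disjoint, so 3 is the maximum.

3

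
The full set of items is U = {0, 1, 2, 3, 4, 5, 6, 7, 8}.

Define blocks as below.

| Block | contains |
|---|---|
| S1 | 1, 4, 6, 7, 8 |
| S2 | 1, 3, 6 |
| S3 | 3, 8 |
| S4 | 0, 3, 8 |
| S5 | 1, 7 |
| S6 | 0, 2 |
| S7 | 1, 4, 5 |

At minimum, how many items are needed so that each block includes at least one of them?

The 3 items {0, 1, 8} hit every block.
The blocks S3, S6, S7 are pairwise disjoint, so any hitting set needs a separate item for each — at least 3. Hence 3 is optimal.

3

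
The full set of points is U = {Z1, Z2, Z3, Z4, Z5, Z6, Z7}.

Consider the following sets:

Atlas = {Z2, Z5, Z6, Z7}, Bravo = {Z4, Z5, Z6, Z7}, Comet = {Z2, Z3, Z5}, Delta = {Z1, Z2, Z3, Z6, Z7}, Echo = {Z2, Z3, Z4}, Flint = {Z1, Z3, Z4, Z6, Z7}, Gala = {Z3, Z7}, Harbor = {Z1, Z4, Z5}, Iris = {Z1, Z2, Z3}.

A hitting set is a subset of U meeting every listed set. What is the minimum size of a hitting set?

The 2 points {Z3, Z5} hit every set.
The sets Gala, Harbor are pairwise disjoint, so any hitting set needs a separate point for each — at least 2. Hence 2 is optimal.

2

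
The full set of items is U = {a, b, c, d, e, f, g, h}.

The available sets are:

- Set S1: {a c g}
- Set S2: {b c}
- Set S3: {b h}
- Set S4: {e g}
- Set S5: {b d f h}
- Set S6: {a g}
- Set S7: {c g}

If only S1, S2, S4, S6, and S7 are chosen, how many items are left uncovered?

3

Union of S1, S2, S4, S6, S7 = {a, b, c, e, g}.
Not covered: d, f, h — 3 items.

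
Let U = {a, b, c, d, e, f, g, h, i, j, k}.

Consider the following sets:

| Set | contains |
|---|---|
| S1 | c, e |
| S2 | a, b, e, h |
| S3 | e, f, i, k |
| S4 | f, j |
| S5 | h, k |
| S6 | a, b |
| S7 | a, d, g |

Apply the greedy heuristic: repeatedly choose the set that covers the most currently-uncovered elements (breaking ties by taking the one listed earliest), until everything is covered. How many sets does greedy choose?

5

Greedy: pick S2 (covers 4 new) → pick S3 (covers 3 new) → pick S7 (covers 2 new) → pick S1 (covers 1 new) → pick S4 (covers 1 new). Total picks: 5.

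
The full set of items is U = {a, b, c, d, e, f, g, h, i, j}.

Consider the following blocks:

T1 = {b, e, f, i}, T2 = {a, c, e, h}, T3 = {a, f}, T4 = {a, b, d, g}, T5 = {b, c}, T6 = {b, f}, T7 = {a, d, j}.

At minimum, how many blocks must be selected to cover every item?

4

T1, T2, T4, and T7 cover everything between them: the union {a, b, c, d, e, f, g, h, i, j} is all of U.
No 3 of the 7 blocks cover everything (all 35 combinations miss at least one item), so 4 is optimal.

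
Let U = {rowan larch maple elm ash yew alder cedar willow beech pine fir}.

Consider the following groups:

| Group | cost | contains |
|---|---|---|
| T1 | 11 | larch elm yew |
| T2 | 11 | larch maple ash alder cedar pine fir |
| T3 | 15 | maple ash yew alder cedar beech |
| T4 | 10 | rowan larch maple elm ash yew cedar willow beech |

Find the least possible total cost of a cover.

21

T2, T4 together cover every element (T2 ∪ T4 = {rowan, larch, maple, elm, ash, yew, alder, cedar, willow, beech, pine, fir}); total cost 11 + 10 = 21.
No covering selection has total cost below 21.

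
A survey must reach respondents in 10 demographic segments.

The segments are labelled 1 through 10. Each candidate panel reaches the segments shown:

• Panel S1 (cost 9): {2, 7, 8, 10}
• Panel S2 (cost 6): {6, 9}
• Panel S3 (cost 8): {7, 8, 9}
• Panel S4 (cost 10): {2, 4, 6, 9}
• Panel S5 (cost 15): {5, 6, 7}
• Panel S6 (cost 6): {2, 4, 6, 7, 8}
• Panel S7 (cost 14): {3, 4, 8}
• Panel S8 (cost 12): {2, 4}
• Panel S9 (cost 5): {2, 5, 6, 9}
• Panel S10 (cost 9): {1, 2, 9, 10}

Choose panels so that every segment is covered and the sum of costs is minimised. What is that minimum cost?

S6, S7, S9, S10 together cover every segment (S6 ∪ S7 ∪ S9 ∪ S10 = {1, 2, 3, 4, 5, 6, 7, 8, 9, 10}); total cost 6 + 14 + 5 + 9 = 34.
No covering selection has total cost below 34.

34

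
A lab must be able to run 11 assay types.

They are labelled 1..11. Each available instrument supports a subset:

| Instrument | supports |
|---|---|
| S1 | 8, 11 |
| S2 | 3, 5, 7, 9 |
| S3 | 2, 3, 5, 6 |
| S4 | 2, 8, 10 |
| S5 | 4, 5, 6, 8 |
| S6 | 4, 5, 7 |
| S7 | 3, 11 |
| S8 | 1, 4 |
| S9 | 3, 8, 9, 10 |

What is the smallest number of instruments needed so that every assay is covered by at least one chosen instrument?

Take {S2, S4, S5, S7, S8}. Their union is {1, 2, 3, 4, 5, 6, 7, 8, 9, 10, 11}, which is all 11 assays.
No 4 of the 9 instruments cover everything (all 126 combinations miss at least one assay), so 5 is optimal.

5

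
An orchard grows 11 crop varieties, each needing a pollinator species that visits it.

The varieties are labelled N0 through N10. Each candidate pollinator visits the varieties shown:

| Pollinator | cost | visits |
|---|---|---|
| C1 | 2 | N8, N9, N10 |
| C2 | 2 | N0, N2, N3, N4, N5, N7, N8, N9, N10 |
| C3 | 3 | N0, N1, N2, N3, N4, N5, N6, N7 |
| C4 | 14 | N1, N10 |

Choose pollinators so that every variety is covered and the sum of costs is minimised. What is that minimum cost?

5

C2, C3 together cover every variety (C2 ∪ C3 = {N0, N1, N2, N3, N4, N5, N6, N7, N8, N9, N10}); total cost 2 + 3 = 5.
No covering selection has total cost below 5.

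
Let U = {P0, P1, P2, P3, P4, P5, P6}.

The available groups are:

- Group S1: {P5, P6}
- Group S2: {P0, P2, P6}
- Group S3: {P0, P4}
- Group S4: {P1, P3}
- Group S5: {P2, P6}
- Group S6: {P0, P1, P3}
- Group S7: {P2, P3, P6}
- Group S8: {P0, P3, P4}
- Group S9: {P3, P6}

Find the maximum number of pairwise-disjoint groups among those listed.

S1, S3, S4 are pairwise disjoint (S1={P5,P6}; S3={P0,P4}; S4={P1,P3}).
Every remaining group overlaps one of these, and no 4 of the listed groups are pairwise disjoint, so 3 is the maximum.

3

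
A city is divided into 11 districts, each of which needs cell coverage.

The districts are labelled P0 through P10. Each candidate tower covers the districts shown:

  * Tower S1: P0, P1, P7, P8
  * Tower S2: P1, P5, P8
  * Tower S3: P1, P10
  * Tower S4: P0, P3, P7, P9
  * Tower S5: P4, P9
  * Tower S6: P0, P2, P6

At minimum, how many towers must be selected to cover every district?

S2 and S3 and S4 and S5 and S6 together: S2 ∪ S3 ∪ S4 ∪ S5 ∪ S6 = {P0, P1, P2, P3, P4, P5, P6, P7, P8, P9, P10} — every district is covered.
No 4 of the 6 towers cover everything (all 15 combinations miss at least one district), so 5 is optimal.

5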